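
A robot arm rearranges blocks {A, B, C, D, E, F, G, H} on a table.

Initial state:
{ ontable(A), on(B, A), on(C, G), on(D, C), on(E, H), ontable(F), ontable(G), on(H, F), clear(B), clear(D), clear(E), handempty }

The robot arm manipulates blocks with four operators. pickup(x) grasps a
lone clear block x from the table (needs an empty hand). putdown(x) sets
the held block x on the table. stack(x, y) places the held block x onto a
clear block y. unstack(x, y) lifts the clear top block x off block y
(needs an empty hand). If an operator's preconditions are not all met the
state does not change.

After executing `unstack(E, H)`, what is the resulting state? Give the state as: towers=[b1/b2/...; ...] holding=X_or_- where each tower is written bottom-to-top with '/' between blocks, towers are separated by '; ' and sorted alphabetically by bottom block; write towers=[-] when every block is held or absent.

before: towers=[A/B; F/H/E; G/C/D] holding=-
pre[unstack(E, H)]: on(E,H) ok, clear(E) ok, handempty ok
all met → apply unstack(E, H)
after:  towers=[A/B; F/H; G/C/D] holding=E

towers=[A/B; F/H; G/C/D] holding=E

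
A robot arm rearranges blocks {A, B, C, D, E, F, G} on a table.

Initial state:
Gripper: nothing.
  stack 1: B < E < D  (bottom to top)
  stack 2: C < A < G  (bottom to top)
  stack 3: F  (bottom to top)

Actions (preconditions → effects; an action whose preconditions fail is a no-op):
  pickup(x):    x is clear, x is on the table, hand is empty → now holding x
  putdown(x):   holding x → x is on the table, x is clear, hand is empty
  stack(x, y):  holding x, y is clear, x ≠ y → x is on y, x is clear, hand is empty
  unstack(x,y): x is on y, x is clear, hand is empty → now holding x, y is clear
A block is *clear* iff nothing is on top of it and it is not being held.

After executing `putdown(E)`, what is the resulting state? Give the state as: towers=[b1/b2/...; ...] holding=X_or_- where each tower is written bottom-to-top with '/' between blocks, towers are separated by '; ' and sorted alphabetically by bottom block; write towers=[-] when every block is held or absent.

towers=[B/E/D; C/A/G; F] holding=-

before: towers=[B/E/D; C/A/G; F] holding=-
pre[putdown(E)]: holding(E) fail
holding(E) unmet → putdown(E) is a no-op
after:  towers=[B/E/D; C/A/G; F] holding=-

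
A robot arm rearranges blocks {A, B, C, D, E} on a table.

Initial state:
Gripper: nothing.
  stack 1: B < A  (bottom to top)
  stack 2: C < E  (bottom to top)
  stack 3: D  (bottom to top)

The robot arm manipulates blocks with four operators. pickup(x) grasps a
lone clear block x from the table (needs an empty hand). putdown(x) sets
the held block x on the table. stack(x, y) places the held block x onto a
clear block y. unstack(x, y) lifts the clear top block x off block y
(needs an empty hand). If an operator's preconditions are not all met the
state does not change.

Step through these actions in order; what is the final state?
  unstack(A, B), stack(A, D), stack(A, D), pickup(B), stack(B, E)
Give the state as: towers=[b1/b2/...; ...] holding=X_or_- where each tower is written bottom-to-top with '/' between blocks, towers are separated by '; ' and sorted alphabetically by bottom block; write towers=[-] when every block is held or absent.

towers=[C/E/B; D/A] holding=-

step 1 (unstack(A, B)): towers=[B; C/E; D] holding=A
step 2 (stack(A, D)): towers=[B; C/E; D/A] holding=-
step 3 (stack(A, D)) [no-op]: towers=[B; C/E; D/A] holding=-
step 4 (pickup(B)): towers=[C/E; D/A] holding=B
step 5 (stack(B, E)): towers=[C/E/B; D/A] holding=-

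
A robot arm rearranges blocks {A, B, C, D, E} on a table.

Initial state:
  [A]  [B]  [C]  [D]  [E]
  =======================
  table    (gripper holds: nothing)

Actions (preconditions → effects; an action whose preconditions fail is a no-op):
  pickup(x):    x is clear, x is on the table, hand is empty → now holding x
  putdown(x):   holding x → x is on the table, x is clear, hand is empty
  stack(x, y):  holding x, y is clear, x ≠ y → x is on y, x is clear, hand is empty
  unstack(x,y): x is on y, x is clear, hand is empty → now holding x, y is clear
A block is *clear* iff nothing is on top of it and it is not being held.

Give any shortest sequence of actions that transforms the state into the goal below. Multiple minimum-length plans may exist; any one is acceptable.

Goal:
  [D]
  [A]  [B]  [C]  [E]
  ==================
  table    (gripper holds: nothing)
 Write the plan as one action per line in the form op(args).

pickup(D)
stack(D, A)

step 1 (pickup(D)): towers=[A; B; C; E] holding=D
step 2 (stack(D, A)): towers=[A/D; B; C; E] holding=-
goal check: towers=[A/D; B; C; E] holding=- — reached (length 2, optimal by BFS)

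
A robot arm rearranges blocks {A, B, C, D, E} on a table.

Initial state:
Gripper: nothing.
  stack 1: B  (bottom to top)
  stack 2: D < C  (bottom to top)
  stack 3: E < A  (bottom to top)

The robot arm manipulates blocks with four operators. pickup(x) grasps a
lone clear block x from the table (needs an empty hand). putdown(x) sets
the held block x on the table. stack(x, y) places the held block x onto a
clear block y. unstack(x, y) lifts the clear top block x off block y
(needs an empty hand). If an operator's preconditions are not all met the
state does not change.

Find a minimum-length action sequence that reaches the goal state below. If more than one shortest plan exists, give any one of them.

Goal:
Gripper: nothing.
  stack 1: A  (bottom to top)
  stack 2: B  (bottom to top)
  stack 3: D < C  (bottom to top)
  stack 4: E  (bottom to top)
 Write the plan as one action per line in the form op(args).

unstack(A, E)
putdown(A)

step 1 (unstack(A, E)): towers=[B; D/C; E] holding=A
step 2 (putdown(A)): towers=[A; B; D/C; E] holding=-
goal check: towers=[A; B; D/C; E] holding=- — reached (length 2, optimal by BFS)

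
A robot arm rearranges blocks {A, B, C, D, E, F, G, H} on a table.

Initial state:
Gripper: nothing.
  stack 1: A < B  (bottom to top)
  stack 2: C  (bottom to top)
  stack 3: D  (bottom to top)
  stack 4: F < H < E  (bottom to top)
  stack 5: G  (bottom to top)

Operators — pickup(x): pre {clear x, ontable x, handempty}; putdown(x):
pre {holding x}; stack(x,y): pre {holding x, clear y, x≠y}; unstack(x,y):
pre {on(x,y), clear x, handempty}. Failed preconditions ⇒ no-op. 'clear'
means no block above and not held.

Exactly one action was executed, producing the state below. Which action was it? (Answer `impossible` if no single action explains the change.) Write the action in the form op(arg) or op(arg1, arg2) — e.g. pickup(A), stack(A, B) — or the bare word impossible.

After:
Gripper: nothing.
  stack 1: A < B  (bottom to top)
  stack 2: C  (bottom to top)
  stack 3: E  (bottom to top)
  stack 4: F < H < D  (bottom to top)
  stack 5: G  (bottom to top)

target: towers=[A/B; C; E; F/H/D; G] holding=-
         pickup(G) → towers=[A/B; C; D; F/H/E] holding=G
     unstack(E, H) → towers=[A/B; C; D; F/H; G] holding=E
     unstack(B, A) → towers=[A; C; D; F/H/E; G] holding=B
         pickup(D) → towers=[A/B; C; F/H/E; G] holding=D
         pickup(C) → towers=[A/B; D; F/H/E; G] holding=C
none of the 5 applicable actions match → impossible

impossible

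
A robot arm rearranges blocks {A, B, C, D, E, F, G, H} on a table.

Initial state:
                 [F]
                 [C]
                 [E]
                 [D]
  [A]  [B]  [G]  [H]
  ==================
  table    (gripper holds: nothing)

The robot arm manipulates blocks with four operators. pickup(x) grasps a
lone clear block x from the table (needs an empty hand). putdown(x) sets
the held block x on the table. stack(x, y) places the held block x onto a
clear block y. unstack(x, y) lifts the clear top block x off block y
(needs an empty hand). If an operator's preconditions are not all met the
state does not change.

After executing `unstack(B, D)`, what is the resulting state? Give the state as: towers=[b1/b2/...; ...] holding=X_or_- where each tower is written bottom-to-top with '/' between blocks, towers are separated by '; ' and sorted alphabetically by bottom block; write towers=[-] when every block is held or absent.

towers=[A; B; G; H/D/E/C/F] holding=-

before: towers=[A; B; G; H/D/E/C/F] holding=-
pre[unstack(B, D)]: on(B,D) fail, clear(B) ok, handempty ok
on(B,D) unmet → unstack(B, D) is a no-op
after:  towers=[A; B; G; H/D/E/C/F] holding=-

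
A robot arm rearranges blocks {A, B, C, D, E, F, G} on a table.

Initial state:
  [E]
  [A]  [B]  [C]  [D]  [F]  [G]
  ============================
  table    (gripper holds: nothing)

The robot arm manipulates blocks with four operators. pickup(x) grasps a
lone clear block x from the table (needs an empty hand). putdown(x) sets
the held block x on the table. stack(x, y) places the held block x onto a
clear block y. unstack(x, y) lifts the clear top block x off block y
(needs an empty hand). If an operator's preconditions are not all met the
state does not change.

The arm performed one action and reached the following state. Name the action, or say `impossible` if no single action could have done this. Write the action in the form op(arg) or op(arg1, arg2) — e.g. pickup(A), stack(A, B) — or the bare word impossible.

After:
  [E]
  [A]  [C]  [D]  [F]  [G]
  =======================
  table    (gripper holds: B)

pickup(B)

target: towers=[A/E; C; D; F; G] holding=B
         pickup(B) → towers=[A/E; C; D; F; G] holding=B  ← match
         pickup(F) → towers=[A/E; B; C; D; G] holding=F
         pickup(G) → towers=[A/E; B; C; D; F] holding=G
         pickup(D) → towers=[A/E; B; C; F; G] holding=D
     unstack(E, A) → towers=[A; B; C; D; F; G] holding=E
         pickup(C) → towers=[A/E; B; D; F; G] holding=C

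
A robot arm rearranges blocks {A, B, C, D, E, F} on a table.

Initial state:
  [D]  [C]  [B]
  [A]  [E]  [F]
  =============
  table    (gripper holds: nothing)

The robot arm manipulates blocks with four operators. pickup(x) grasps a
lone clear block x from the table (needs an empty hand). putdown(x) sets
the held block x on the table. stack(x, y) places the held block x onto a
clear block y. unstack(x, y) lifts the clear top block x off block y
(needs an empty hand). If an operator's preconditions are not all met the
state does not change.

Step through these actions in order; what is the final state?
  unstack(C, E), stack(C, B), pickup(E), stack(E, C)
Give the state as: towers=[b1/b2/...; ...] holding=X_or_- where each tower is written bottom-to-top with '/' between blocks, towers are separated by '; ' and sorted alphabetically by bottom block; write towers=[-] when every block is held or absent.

step 1 (unstack(C, E)): towers=[A/D; E; F/B] holding=C
step 2 (stack(C, B)): towers=[A/D; E; F/B/C] holding=-
step 3 (pickup(E)): towers=[A/D; F/B/C] holding=E
step 4 (stack(E, C)): towers=[A/D; F/B/C/E] holding=-

towers=[A/D; F/B/C/E] holding=-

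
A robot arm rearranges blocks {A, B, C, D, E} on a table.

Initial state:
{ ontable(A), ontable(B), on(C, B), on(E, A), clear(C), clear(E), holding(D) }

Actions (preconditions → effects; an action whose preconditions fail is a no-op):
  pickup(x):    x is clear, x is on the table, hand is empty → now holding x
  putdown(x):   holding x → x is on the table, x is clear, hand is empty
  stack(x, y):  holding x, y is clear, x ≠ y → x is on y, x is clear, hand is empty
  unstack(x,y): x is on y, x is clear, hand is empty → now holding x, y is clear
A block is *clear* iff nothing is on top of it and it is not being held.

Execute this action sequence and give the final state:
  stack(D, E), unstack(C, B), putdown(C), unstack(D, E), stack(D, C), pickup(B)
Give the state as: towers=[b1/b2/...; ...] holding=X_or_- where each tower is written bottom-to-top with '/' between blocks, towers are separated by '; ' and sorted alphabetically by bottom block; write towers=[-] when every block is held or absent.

step 1 (stack(D, E)): towers=[A/E/D; B/C] holding=-
step 2 (unstack(C, B)): towers=[A/E/D; B] holding=C
step 3 (putdown(C)): towers=[A/E/D; B; C] holding=-
step 4 (unstack(D, E)): towers=[A/E; B; C] holding=D
step 5 (stack(D, C)): towers=[A/E; B; C/D] holding=-
step 6 (pickup(B)): towers=[A/E; C/D] holding=B

towers=[A/E; C/D] holding=B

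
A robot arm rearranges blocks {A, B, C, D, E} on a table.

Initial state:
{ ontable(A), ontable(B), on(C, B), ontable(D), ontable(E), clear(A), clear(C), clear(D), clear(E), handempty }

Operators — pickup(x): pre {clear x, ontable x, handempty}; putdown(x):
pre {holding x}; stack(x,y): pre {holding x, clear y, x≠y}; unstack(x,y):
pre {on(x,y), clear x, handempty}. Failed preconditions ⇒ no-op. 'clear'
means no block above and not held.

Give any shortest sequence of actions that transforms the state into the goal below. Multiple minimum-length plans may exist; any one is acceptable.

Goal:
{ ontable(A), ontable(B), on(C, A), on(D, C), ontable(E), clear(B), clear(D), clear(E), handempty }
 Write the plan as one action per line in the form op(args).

unstack(C, B)
stack(C, A)
pickup(D)
stack(D, C)

step 1 (unstack(C, B)): towers=[A; B; D; E] holding=C
step 2 (stack(C, A)): towers=[A/C; B; D; E] holding=-
step 3 (pickup(D)): towers=[A/C; B; E] holding=D
step 4 (stack(D, C)): towers=[A/C/D; B; E] holding=-
goal check: towers=[A/C/D; B; E] holding=- — reached (length 4, optimal by BFS)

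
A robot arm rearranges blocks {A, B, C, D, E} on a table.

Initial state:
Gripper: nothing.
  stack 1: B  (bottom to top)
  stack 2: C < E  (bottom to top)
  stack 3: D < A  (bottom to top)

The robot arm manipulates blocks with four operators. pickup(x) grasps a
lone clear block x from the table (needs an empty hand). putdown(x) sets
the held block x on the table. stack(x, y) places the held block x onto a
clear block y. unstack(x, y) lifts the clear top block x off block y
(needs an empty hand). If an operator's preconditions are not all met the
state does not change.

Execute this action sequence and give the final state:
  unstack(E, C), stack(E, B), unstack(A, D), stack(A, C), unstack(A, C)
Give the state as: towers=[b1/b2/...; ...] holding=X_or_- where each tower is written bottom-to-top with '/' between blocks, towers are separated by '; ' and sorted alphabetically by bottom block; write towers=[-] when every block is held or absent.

step 1 (unstack(E, C)): towers=[B; C; D/A] holding=E
step 2 (stack(E, B)): towers=[B/E; C; D/A] holding=-
step 3 (unstack(A, D)): towers=[B/E; C; D] holding=A
step 4 (stack(A, C)): towers=[B/E; C/A; D] holding=-
step 5 (unstack(A, C)): towers=[B/E; C; D] holding=A

towers=[B/E; C; D] holding=A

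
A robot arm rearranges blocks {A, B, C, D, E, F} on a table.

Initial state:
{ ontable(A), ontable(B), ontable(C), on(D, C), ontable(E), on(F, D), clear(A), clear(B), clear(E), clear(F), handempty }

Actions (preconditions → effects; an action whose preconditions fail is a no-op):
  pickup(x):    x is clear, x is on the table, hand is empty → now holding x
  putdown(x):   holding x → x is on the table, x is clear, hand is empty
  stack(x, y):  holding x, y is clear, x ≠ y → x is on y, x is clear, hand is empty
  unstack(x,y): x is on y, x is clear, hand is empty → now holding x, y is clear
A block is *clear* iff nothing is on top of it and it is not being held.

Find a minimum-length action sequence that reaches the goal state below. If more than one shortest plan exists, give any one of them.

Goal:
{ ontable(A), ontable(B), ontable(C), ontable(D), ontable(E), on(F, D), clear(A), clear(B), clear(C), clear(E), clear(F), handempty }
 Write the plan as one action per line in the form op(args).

step 1 (unstack(F, D)): towers=[A; B; C/D; E] holding=F
step 2 (putdown(F)): towers=[A; B; C/D; E; F] holding=-
step 3 (unstack(D, C)): towers=[A; B; C; E; F] holding=D
step 4 (putdown(D)): towers=[A; B; C; D; E; F] holding=-
step 5 (pickup(F)): towers=[A; B; C; D; E] holding=F
step 6 (stack(F, D)): towers=[A; B; C; D/F; E] holding=-
goal check: towers=[A; B; C; D/F; E] holding=- — reached (length 6, optimal by BFS)

unstack(F, D)
putdown(F)
unstack(D, C)
putdown(D)
pickup(F)
stack(F, D)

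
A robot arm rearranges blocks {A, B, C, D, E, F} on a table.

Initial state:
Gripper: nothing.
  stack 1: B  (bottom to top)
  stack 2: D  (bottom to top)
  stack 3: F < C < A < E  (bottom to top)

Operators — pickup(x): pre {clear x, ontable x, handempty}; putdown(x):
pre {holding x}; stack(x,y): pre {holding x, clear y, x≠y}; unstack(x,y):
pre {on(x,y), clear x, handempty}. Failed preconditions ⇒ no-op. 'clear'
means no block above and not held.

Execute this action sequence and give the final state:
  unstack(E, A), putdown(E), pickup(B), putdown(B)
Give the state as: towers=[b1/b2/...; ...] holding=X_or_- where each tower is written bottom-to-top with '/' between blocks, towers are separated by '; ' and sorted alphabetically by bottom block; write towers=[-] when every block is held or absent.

step 1 (unstack(E, A)): towers=[B; D; F/C/A] holding=E
step 2 (putdown(E)): towers=[B; D; E; F/C/A] holding=-
step 3 (pickup(B)): towers=[D; E; F/C/A] holding=B
step 4 (putdown(B)): towers=[B; D; E; F/C/A] holding=-

towers=[B; D; E; F/C/A] holding=-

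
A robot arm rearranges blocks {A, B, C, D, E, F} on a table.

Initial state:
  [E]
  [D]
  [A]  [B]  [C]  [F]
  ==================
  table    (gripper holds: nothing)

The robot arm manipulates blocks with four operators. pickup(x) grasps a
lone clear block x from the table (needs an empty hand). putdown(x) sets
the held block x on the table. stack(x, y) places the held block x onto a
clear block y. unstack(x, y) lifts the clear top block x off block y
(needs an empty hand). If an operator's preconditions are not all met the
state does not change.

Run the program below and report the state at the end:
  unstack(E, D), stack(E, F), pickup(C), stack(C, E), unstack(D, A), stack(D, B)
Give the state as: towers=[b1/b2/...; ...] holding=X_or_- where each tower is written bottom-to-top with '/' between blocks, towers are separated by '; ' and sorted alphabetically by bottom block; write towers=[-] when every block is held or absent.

step 1 (unstack(E, D)): towers=[A/D; B; C; F] holding=E
step 2 (stack(E, F)): towers=[A/D; B; C; F/E] holding=-
step 3 (pickup(C)): towers=[A/D; B; F/E] holding=C
step 4 (stack(C, E)): towers=[A/D; B; F/E/C] holding=-
step 5 (unstack(D, A)): towers=[A; B; F/E/C] holding=D
step 6 (stack(D, B)): towers=[A; B/D; F/E/C] holding=-

towers=[A; B/D; F/E/C] holding=-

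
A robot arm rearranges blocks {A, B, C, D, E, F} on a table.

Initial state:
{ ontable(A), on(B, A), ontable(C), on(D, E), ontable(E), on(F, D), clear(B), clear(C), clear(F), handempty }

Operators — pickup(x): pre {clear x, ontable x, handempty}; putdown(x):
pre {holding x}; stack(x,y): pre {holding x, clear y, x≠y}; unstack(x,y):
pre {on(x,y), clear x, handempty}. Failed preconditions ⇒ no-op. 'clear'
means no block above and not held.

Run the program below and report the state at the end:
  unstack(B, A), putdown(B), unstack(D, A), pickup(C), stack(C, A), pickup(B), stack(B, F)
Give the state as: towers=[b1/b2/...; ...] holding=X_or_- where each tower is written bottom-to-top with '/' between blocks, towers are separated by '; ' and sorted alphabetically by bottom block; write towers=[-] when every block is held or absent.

towers=[A/C; E/D/F/B] holding=-

step 1 (unstack(B, A)): towers=[A; C; E/D/F] holding=B
step 2 (putdown(B)): towers=[A; B; C; E/D/F] holding=-
step 3 (unstack(D, A)) [no-op]: towers=[A; B; C; E/D/F] holding=-
step 4 (pickup(C)): towers=[A; B; E/D/F] holding=C
step 5 (stack(C, A)): towers=[A/C; B; E/D/F] holding=-
step 6 (pickup(B)): towers=[A/C; E/D/F] holding=B
step 7 (stack(B, F)): towers=[A/C; E/D/F/B] holding=-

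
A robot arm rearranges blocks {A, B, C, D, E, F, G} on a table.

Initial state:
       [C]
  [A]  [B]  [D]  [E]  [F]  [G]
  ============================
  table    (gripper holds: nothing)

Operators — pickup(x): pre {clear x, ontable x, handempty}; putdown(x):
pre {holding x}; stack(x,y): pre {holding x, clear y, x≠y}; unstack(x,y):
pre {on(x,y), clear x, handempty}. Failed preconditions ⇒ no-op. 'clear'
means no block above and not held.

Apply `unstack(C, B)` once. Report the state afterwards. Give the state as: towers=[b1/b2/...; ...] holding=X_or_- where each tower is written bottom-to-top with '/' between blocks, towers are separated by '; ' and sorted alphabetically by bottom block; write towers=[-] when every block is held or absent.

towers=[A; B; D; E; F; G] holding=C

before: towers=[A; B/C; D; E; F; G] holding=-
pre[unstack(C, B)]: on(C,B) ✓, clear(C) ✓, handempty ✓
all met → apply unstack(C, B)
after:  towers=[A; B; D; E; F; G] holding=C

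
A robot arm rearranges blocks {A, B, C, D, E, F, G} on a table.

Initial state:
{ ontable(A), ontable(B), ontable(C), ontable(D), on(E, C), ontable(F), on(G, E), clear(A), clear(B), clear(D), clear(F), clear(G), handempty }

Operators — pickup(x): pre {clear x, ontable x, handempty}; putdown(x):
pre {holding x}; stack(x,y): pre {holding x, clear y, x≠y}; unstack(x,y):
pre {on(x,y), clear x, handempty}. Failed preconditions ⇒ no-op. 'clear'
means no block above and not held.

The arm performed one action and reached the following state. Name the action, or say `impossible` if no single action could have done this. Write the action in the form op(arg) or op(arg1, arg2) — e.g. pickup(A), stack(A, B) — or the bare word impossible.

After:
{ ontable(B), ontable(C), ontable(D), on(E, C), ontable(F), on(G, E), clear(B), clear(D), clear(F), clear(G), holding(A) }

pickup(A)

target: towers=[B; C/E/G; D; F] holding=A
         pickup(B) → towers=[A; C/E/G; D; F] holding=B
         pickup(F) → towers=[A; B; C/E/G; D] holding=F
     unstack(G, E) → towers=[A; B; C/E; D; F] holding=G
         pickup(D) → towers=[A; B; C/E/G; F] holding=D
         pickup(A) → towers=[B; C/E/G; D; F] holding=A  ← match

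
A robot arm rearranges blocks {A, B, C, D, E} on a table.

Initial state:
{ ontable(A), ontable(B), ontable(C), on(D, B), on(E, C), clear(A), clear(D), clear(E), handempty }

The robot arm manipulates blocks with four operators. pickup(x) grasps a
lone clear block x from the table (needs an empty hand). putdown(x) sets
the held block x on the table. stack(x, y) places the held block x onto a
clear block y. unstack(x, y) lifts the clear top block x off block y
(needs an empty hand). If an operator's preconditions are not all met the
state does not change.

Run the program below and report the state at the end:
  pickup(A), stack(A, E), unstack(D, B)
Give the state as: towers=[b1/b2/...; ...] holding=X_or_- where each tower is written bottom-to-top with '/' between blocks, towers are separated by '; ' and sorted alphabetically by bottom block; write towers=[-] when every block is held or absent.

step 1 (pickup(A)): towers=[B/D; C/E] holding=A
step 2 (stack(A, E)): towers=[B/D; C/E/A] holding=-
step 3 (unstack(D, B)): towers=[B; C/E/A] holding=D

towers=[B; C/E/A] holding=D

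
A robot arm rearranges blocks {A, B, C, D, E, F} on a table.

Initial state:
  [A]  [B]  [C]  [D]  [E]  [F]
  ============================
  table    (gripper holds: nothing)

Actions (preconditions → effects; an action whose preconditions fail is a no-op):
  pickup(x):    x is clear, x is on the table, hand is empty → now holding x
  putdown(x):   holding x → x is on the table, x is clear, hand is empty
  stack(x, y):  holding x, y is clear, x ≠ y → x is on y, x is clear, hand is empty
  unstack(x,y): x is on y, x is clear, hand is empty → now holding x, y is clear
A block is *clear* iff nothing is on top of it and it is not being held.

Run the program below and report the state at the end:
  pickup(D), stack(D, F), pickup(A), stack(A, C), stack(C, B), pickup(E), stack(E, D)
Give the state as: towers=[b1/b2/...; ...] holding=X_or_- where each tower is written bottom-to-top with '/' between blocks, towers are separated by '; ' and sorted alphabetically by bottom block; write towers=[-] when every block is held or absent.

step 1 (pickup(D)): towers=[A; B; C; E; F] holding=D
step 2 (stack(D, F)): towers=[A; B; C; E; F/D] holding=-
step 3 (pickup(A)): towers=[B; C; E; F/D] holding=A
step 4 (stack(A, C)): towers=[B; C/A; E; F/D] holding=-
step 5 (stack(C, B)) [no-op]: towers=[B; C/A; E; F/D] holding=-
step 6 (pickup(E)): towers=[B; C/A; F/D] holding=E
step 7 (stack(E, D)): towers=[B; C/A; F/D/E] holding=-

towers=[B; C/A; F/D/E] holding=-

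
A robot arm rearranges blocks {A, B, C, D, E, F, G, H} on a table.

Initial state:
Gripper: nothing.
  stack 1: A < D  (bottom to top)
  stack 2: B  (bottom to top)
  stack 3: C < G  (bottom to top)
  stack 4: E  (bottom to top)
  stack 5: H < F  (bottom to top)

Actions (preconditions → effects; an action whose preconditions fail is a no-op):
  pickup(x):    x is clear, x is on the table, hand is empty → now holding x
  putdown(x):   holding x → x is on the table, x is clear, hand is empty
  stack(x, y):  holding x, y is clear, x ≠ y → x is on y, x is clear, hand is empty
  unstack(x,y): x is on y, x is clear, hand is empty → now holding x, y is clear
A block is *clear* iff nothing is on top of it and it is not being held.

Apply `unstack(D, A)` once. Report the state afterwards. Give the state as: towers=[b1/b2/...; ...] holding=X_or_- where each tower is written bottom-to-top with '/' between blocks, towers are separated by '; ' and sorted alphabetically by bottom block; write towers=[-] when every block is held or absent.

towers=[A; B; C/G; E; H/F] holding=D

before: towers=[A/D; B; C/G; E; H/F] holding=-
pre[unstack(D, A)]: on(D,A) yes, clear(D) yes, handempty yes
all met → apply unstack(D, A)
after:  towers=[A; B; C/G; E; H/F] holding=D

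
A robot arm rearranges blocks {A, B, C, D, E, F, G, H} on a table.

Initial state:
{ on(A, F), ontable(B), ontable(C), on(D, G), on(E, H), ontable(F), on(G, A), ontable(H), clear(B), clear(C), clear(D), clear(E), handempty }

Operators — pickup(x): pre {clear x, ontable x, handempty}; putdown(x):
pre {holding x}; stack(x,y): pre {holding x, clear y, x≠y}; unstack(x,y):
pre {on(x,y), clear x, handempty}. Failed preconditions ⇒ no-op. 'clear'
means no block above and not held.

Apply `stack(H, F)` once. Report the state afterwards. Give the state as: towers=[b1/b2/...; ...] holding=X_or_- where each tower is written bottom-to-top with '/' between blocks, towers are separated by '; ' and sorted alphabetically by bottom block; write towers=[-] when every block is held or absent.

towers=[B; C; F/A/G/D; H/E] holding=-

before: towers=[B; C; F/A/G/D; H/E] holding=-
pre[stack(H, F)]: holding(H) fail, clear(F) fail, H≠F ok
holding(H), clear(F) unmet → stack(H, F) is a no-op
after:  towers=[B; C; F/A/G/D; H/E] holding=-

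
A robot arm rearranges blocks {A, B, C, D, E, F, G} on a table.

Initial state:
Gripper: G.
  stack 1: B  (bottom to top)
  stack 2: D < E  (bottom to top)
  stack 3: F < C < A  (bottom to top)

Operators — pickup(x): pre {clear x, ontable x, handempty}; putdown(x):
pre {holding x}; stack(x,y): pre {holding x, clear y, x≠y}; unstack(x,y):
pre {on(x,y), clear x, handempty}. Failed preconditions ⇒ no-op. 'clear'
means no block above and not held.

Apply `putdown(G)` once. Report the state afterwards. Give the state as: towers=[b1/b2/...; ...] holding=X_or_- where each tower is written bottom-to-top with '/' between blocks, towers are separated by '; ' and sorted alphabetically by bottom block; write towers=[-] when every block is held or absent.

before: towers=[B; D/E; F/C/A] holding=G
pre[putdown(G)]: holding(G) yes
all met → apply putdown(G)
after:  towers=[B; D/E; F/C/A; G] holding=-

towers=[B; D/E; F/C/A; G] holding=-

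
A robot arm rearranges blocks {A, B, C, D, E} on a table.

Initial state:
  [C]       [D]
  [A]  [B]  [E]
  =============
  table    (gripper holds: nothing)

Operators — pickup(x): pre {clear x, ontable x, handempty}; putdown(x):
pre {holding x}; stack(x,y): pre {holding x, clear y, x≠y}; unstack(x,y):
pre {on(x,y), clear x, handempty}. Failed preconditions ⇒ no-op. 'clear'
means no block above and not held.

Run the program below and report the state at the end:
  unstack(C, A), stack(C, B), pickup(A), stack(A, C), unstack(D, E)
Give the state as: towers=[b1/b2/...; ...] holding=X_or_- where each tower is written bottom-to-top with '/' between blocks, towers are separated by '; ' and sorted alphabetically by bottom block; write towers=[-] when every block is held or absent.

step 1 (unstack(C, A)): towers=[A; B; E/D] holding=C
step 2 (stack(C, B)): towers=[A; B/C; E/D] holding=-
step 3 (pickup(A)): towers=[B/C; E/D] holding=A
step 4 (stack(A, C)): towers=[B/C/A; E/D] holding=-
step 5 (unstack(D, E)): towers=[B/C/A; E] holding=D

towers=[B/C/A; E] holding=D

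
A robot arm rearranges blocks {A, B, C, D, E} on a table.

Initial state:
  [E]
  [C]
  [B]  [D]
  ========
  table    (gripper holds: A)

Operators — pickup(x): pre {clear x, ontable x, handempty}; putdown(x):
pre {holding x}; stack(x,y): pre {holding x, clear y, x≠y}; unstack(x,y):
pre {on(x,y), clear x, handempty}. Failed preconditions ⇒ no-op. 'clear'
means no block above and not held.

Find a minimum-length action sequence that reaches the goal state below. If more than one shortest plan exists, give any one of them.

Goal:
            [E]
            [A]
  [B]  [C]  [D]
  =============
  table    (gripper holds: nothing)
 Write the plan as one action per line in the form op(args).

step 1 (stack(A, D)): towers=[B/C/E; D/A] holding=-
step 2 (unstack(E, C)): towers=[B/C; D/A] holding=E
step 3 (stack(E, A)): towers=[B/C; D/A/E] holding=-
step 4 (unstack(C, B)): towers=[B; D/A/E] holding=C
step 5 (putdown(C)): towers=[B; C; D/A/E] holding=-
goal check: towers=[B; C; D/A/E] holding=- — reached (length 5, optimal by BFS)

stack(A, D)
unstack(E, C)
stack(E, A)
unstack(C, B)
putdown(C)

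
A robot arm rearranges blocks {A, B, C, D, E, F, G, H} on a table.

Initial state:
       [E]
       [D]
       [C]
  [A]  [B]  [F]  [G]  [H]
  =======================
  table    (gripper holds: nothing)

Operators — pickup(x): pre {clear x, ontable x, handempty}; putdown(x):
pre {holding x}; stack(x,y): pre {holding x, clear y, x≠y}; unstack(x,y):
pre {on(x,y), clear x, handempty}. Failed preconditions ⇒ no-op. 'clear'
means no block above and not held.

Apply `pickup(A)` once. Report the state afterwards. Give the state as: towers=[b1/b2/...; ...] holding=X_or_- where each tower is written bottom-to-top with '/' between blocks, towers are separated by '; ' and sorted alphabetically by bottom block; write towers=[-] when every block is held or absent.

before: towers=[A; B/C/D/E; F; G; H] holding=-
pre[pickup(A)]: clear(A) ok, ontable(A) ok, handempty ok
all met → apply pickup(A)
after:  towers=[B/C/D/E; F; G; H] holding=A

towers=[B/C/D/E; F; G; H] holding=A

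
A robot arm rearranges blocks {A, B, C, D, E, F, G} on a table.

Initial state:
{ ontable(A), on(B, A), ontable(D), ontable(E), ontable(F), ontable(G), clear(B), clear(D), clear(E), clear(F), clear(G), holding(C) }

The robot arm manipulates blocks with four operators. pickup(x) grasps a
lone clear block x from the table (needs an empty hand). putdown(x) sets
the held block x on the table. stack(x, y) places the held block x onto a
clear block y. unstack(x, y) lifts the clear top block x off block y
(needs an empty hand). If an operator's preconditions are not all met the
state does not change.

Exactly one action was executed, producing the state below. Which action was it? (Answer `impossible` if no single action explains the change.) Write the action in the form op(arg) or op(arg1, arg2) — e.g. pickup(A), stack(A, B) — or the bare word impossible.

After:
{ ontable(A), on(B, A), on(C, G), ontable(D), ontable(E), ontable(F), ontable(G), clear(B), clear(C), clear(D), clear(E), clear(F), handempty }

target: towers=[A/B; D; E; F; G/C] holding=-
        putdown(C) → towers=[A/B; C; D; E; F; G] holding=-
       stack(C, B) → towers=[A/B/C; D; E; F; G] holding=-
       stack(C, F) → towers=[A/B; D; E; F/C; G] holding=-
       stack(C, G) → towers=[A/B; D; E; F; G/C] holding=-  ← match
       stack(C, D) → towers=[A/B; D/C; E; F; G] holding=-
       stack(C, E) → towers=[A/B; D; E/C; F; G] holding=-

stack(C, G)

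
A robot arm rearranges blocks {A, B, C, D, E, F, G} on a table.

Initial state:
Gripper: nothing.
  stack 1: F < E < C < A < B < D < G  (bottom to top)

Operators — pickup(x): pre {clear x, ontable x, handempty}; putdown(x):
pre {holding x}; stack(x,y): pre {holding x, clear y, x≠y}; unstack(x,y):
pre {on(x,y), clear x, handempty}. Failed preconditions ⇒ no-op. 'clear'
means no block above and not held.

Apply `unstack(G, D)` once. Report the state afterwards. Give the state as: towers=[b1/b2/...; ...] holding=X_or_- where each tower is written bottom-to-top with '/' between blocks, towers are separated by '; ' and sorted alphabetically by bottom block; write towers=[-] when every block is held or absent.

before: towers=[F/E/C/A/B/D/G] holding=-
pre[unstack(G, D)]: on(G,D) yes, clear(G) yes, handempty yes
all met → apply unstack(G, D)
after:  towers=[F/E/C/A/B/D] holding=G

towers=[F/E/C/A/B/D] holding=G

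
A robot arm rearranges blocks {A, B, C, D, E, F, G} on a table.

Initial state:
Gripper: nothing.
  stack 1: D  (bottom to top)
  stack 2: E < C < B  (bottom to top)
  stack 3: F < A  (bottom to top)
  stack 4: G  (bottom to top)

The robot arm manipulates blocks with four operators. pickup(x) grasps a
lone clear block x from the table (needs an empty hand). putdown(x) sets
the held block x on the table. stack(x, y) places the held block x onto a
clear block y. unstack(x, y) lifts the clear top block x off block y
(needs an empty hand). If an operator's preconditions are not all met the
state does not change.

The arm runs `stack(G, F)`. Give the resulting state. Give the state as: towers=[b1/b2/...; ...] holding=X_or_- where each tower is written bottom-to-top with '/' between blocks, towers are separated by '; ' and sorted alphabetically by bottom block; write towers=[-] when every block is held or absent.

before: towers=[D; E/C/B; F/A; G] holding=-
pre[stack(G, F)]: holding(G) fail, clear(F) fail, G≠F ok
holding(G), clear(F) unmet → stack(G, F) is a no-op
after:  towers=[D; E/C/B; F/A; G] holding=-

towers=[D; E/C/B; F/A; G] holding=-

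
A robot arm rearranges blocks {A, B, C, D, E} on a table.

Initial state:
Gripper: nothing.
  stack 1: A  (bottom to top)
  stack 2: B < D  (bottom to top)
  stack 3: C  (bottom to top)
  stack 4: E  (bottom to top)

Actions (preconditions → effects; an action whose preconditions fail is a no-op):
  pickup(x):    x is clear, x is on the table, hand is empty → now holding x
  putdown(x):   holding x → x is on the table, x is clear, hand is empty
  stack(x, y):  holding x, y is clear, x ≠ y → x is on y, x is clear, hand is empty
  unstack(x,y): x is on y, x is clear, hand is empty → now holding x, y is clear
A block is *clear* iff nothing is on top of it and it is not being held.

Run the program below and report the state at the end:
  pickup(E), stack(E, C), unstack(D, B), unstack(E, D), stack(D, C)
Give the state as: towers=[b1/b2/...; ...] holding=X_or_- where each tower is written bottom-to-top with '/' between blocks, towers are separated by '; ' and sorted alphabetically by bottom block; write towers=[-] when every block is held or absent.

towers=[A; B; C/E] holding=D

step 1 (pickup(E)): towers=[A; B/D; C] holding=E
step 2 (stack(E, C)): towers=[A; B/D; C/E] holding=-
step 3 (unstack(D, B)): towers=[A; B; C/E] holding=D
step 4 (unstack(E, D)) [no-op]: towers=[A; B; C/E] holding=D
step 5 (stack(D, C)) [no-op]: towers=[A; B; C/E] holding=D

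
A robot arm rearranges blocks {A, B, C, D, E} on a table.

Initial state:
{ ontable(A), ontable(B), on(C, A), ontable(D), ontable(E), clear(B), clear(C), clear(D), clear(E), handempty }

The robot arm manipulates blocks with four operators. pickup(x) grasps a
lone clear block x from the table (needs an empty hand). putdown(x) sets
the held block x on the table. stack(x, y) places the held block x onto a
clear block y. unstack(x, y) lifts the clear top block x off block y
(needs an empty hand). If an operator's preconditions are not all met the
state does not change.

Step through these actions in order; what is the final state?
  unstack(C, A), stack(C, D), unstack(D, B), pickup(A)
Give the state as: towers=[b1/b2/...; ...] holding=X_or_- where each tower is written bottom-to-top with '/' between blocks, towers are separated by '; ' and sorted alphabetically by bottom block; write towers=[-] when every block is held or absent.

step 1 (unstack(C, A)): towers=[A; B; D; E] holding=C
step 2 (stack(C, D)): towers=[A; B; D/C; E] holding=-
step 3 (unstack(D, B)) [no-op]: towers=[A; B; D/C; E] holding=-
step 4 (pickup(A)): towers=[B; D/C; E] holding=A

towers=[B; D/C; E] holding=A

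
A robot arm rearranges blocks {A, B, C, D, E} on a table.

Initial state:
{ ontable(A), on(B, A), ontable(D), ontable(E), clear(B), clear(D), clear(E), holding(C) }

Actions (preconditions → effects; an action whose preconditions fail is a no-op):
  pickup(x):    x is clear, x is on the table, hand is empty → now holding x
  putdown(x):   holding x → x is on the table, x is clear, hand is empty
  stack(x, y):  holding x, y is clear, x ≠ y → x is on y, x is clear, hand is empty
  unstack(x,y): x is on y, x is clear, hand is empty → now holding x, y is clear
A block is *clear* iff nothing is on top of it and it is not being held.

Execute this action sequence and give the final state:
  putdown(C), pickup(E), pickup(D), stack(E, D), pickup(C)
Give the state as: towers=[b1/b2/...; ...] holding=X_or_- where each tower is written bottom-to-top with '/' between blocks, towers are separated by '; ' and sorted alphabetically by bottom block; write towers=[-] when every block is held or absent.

step 1 (putdown(C)): towers=[A/B; C; D; E] holding=-
step 2 (pickup(E)): towers=[A/B; C; D] holding=E
step 3 (pickup(D)) [no-op]: towers=[A/B; C; D] holding=E
step 4 (stack(E, D)): towers=[A/B; C; D/E] holding=-
step 5 (pickup(C)): towers=[A/B; D/E] holding=C

towers=[A/B; D/E] holding=C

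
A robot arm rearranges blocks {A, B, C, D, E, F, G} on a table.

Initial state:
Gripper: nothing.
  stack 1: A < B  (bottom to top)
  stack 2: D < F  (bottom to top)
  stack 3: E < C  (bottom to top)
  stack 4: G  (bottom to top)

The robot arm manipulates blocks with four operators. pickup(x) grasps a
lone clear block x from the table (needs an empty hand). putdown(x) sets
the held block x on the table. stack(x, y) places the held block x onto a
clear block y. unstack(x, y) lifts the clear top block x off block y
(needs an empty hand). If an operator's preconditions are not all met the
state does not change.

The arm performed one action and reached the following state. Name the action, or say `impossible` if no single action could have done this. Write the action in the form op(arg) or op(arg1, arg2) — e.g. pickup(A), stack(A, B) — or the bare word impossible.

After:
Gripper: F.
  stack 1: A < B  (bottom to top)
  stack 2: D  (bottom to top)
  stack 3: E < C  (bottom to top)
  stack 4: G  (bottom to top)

target: towers=[A/B; D; E/C; G] holding=F
     unstack(B, A) → towers=[A; D/F; E/C; G] holding=B
     unstack(F, D) → towers=[A/B; D; E/C; G] holding=F  ← match
         pickup(G) → towers=[A/B; D/F; E/C] holding=G
     unstack(C, E) → towers=[A/B; D/F; E; G] holding=C

unstack(F, D)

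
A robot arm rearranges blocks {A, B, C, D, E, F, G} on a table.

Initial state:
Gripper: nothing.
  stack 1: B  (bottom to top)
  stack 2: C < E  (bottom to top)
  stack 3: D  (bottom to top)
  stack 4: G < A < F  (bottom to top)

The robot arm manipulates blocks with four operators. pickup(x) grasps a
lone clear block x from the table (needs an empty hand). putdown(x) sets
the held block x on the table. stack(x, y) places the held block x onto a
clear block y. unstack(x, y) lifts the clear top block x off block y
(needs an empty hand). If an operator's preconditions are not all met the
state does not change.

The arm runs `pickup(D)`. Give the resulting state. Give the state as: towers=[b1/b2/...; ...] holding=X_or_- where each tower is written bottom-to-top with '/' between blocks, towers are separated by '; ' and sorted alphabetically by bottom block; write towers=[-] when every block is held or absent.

before: towers=[B; C/E; D; G/A/F] holding=-
pre[pickup(D)]: clear(D) yes, ontable(D) yes, handempty yes
all met → apply pickup(D)
after:  towers=[B; C/E; G/A/F] holding=D

towers=[B; C/E; G/A/F] holding=D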